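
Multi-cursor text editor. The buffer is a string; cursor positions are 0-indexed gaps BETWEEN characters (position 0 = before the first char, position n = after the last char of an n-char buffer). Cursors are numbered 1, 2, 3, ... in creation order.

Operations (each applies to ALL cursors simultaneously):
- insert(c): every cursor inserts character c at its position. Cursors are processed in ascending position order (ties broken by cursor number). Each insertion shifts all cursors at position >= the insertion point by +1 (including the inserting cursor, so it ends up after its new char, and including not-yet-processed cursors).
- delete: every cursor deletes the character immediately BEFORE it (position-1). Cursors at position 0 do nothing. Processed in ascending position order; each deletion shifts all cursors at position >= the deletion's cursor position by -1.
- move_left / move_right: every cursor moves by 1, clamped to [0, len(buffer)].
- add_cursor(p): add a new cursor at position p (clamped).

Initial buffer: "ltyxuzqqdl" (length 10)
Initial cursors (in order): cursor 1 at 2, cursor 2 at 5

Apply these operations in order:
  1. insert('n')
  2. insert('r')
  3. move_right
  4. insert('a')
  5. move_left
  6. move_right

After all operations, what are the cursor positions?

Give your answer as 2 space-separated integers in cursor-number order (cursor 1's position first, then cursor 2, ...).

After op 1 (insert('n')): buffer="ltnyxunzqqdl" (len 12), cursors c1@3 c2@7, authorship ..1...2.....
After op 2 (insert('r')): buffer="ltnryxunrzqqdl" (len 14), cursors c1@4 c2@9, authorship ..11...22.....
After op 3 (move_right): buffer="ltnryxunrzqqdl" (len 14), cursors c1@5 c2@10, authorship ..11...22.....
After op 4 (insert('a')): buffer="ltnryaxunrzaqqdl" (len 16), cursors c1@6 c2@12, authorship ..11.1..22.2....
After op 5 (move_left): buffer="ltnryaxunrzaqqdl" (len 16), cursors c1@5 c2@11, authorship ..11.1..22.2....
After op 6 (move_right): buffer="ltnryaxunrzaqqdl" (len 16), cursors c1@6 c2@12, authorship ..11.1..22.2....

Answer: 6 12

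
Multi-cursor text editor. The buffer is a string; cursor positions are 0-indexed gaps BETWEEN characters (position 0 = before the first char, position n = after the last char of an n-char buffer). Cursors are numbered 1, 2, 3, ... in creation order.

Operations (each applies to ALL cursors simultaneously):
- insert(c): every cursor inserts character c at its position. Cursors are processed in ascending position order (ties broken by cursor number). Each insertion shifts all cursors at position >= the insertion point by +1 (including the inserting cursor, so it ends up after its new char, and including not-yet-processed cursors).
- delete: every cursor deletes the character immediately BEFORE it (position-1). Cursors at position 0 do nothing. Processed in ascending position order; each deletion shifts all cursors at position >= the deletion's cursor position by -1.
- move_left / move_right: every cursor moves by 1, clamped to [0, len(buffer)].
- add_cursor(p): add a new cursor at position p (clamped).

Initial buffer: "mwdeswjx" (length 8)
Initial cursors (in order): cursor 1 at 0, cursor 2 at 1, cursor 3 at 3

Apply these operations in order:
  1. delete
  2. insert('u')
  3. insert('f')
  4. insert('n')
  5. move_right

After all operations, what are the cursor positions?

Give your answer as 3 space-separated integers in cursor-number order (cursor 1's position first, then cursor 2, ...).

After op 1 (delete): buffer="weswjx" (len 6), cursors c1@0 c2@0 c3@1, authorship ......
After op 2 (insert('u')): buffer="uuwueswjx" (len 9), cursors c1@2 c2@2 c3@4, authorship 12.3.....
After op 3 (insert('f')): buffer="uuffwufeswjx" (len 12), cursors c1@4 c2@4 c3@7, authorship 1212.33.....
After op 4 (insert('n')): buffer="uuffnnwufneswjx" (len 15), cursors c1@6 c2@6 c3@10, authorship 121212.333.....
After op 5 (move_right): buffer="uuffnnwufneswjx" (len 15), cursors c1@7 c2@7 c3@11, authorship 121212.333.....

Answer: 7 7 11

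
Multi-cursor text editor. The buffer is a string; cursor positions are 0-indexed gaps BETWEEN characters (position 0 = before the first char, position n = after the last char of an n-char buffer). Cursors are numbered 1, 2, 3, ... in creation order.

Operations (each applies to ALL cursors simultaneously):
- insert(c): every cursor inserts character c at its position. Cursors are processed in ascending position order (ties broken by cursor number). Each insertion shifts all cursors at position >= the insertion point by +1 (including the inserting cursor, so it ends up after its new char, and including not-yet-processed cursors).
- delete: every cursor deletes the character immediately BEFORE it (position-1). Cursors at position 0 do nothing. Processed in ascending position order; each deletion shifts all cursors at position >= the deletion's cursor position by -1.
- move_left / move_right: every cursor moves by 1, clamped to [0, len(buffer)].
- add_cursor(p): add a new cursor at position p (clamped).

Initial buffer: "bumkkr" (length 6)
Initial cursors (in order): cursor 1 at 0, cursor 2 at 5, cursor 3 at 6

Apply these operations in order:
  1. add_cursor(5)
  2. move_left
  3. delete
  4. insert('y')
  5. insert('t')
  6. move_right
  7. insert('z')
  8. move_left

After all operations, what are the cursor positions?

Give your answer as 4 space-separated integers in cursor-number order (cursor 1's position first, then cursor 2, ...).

Answer: 3 14 14 14

Derivation:
After op 1 (add_cursor(5)): buffer="bumkkr" (len 6), cursors c1@0 c2@5 c4@5 c3@6, authorship ......
After op 2 (move_left): buffer="bumkkr" (len 6), cursors c1@0 c2@4 c4@4 c3@5, authorship ......
After op 3 (delete): buffer="bur" (len 3), cursors c1@0 c2@2 c3@2 c4@2, authorship ...
After op 4 (insert('y')): buffer="ybuyyyr" (len 7), cursors c1@1 c2@6 c3@6 c4@6, authorship 1..234.
After op 5 (insert('t')): buffer="ytbuyyytttr" (len 11), cursors c1@2 c2@10 c3@10 c4@10, authorship 11..234234.
After op 6 (move_right): buffer="ytbuyyytttr" (len 11), cursors c1@3 c2@11 c3@11 c4@11, authorship 11..234234.
After op 7 (insert('z')): buffer="ytbzuyyytttrzzz" (len 15), cursors c1@4 c2@15 c3@15 c4@15, authorship 11.1.234234.234
After op 8 (move_left): buffer="ytbzuyyytttrzzz" (len 15), cursors c1@3 c2@14 c3@14 c4@14, authorship 11.1.234234.234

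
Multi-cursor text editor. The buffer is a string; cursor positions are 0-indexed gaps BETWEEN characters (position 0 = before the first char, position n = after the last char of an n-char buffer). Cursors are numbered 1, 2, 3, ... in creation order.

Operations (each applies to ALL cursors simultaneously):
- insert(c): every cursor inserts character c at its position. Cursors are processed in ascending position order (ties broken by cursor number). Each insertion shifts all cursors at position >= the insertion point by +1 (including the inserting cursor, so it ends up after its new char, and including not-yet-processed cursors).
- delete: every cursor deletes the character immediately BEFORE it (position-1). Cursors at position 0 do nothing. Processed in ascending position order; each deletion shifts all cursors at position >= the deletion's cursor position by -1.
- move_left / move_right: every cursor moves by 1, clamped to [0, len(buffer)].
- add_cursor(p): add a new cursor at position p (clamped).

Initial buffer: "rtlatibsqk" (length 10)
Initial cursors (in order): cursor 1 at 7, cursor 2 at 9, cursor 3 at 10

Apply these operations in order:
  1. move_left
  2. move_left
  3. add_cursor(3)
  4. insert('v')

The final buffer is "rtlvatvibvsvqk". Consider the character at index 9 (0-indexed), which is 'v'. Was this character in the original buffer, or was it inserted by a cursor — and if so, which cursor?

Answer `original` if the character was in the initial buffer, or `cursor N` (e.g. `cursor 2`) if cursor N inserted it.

Answer: cursor 2

Derivation:
After op 1 (move_left): buffer="rtlatibsqk" (len 10), cursors c1@6 c2@8 c3@9, authorship ..........
After op 2 (move_left): buffer="rtlatibsqk" (len 10), cursors c1@5 c2@7 c3@8, authorship ..........
After op 3 (add_cursor(3)): buffer="rtlatibsqk" (len 10), cursors c4@3 c1@5 c2@7 c3@8, authorship ..........
After op 4 (insert('v')): buffer="rtlvatvibvsvqk" (len 14), cursors c4@4 c1@7 c2@10 c3@12, authorship ...4..1..2.3..
Authorship (.=original, N=cursor N): . . . 4 . . 1 . . 2 . 3 . .
Index 9: author = 2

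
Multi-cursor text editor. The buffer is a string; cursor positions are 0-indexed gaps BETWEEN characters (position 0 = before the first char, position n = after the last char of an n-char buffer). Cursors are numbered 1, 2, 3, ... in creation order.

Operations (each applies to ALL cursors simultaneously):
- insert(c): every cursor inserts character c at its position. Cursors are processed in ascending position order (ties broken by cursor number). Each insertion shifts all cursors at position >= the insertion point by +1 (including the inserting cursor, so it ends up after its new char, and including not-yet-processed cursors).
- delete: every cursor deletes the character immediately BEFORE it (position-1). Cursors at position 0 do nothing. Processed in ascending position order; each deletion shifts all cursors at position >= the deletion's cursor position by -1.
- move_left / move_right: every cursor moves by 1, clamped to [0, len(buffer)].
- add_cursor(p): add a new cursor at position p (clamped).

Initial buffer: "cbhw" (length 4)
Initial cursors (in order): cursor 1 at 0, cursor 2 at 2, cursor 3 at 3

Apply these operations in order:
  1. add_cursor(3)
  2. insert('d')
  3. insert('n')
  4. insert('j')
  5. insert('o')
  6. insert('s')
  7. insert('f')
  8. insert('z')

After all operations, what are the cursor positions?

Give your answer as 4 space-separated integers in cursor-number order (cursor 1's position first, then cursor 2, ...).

After op 1 (add_cursor(3)): buffer="cbhw" (len 4), cursors c1@0 c2@2 c3@3 c4@3, authorship ....
After op 2 (insert('d')): buffer="dcbdhddw" (len 8), cursors c1@1 c2@4 c3@7 c4@7, authorship 1..2.34.
After op 3 (insert('n')): buffer="dncbdnhddnnw" (len 12), cursors c1@2 c2@6 c3@11 c4@11, authorship 11..22.3434.
After op 4 (insert('j')): buffer="dnjcbdnjhddnnjjw" (len 16), cursors c1@3 c2@8 c3@15 c4@15, authorship 111..222.343434.
After op 5 (insert('o')): buffer="dnjocbdnjohddnnjjoow" (len 20), cursors c1@4 c2@10 c3@19 c4@19, authorship 1111..2222.34343434.
After op 6 (insert('s')): buffer="dnjoscbdnjoshddnnjjoossw" (len 24), cursors c1@5 c2@12 c3@23 c4@23, authorship 11111..22222.3434343434.
After op 7 (insert('f')): buffer="dnjosfcbdnjosfhddnnjjoossffw" (len 28), cursors c1@6 c2@14 c3@27 c4@27, authorship 111111..222222.343434343434.
After op 8 (insert('z')): buffer="dnjosfzcbdnjosfzhddnnjjoossffzzw" (len 32), cursors c1@7 c2@16 c3@31 c4@31, authorship 1111111..2222222.34343434343434.

Answer: 7 16 31 31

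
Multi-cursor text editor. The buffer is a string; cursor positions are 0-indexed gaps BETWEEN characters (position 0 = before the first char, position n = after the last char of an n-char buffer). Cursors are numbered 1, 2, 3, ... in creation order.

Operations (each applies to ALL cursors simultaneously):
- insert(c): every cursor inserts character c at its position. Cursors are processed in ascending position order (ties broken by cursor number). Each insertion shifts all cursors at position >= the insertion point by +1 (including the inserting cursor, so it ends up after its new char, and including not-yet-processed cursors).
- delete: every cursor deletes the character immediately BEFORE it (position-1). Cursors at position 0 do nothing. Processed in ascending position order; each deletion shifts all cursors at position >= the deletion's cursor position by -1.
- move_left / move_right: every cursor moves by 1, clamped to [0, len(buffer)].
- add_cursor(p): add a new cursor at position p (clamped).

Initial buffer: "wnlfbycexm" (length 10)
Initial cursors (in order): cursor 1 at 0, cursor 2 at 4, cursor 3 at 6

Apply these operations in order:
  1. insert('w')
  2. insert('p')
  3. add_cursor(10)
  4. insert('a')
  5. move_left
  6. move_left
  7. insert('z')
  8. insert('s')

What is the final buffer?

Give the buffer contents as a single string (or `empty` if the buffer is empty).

Answer: wzspawnlfwzspabzsyawzspacexm

Derivation:
After op 1 (insert('w')): buffer="wwnlfwbywcexm" (len 13), cursors c1@1 c2@6 c3@9, authorship 1....2..3....
After op 2 (insert('p')): buffer="wpwnlfwpbywpcexm" (len 16), cursors c1@2 c2@8 c3@12, authorship 11....22..33....
After op 3 (add_cursor(10)): buffer="wpwnlfwpbywpcexm" (len 16), cursors c1@2 c2@8 c4@10 c3@12, authorship 11....22..33....
After op 4 (insert('a')): buffer="wpawnlfwpabyawpacexm" (len 20), cursors c1@3 c2@10 c4@13 c3@16, authorship 111....222..4333....
After op 5 (move_left): buffer="wpawnlfwpabyawpacexm" (len 20), cursors c1@2 c2@9 c4@12 c3@15, authorship 111....222..4333....
After op 6 (move_left): buffer="wpawnlfwpabyawpacexm" (len 20), cursors c1@1 c2@8 c4@11 c3@14, authorship 111....222..4333....
After op 7 (insert('z')): buffer="wzpawnlfwzpabzyawzpacexm" (len 24), cursors c1@2 c2@10 c4@14 c3@18, authorship 1111....2222.4.43333....
After op 8 (insert('s')): buffer="wzspawnlfwzspabzsyawzspacexm" (len 28), cursors c1@3 c2@12 c4@17 c3@22, authorship 11111....22222.44.433333....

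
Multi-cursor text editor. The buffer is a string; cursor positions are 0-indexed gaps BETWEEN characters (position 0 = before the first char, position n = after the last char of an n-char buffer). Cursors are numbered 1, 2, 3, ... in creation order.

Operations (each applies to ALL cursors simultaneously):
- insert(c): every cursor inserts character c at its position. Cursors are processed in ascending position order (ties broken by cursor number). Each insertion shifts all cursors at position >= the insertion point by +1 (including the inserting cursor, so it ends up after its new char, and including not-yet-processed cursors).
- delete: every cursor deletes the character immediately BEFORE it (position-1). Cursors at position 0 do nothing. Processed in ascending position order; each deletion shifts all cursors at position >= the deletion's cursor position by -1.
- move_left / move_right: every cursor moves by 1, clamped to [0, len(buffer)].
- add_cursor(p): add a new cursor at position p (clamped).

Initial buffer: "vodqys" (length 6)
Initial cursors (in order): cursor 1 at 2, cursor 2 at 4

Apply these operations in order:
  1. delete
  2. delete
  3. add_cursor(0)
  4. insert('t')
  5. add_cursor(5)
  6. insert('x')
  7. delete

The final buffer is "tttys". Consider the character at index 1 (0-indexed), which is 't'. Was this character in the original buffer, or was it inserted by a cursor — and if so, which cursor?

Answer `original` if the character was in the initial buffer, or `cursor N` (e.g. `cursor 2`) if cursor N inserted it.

Answer: cursor 2

Derivation:
After op 1 (delete): buffer="vdys" (len 4), cursors c1@1 c2@2, authorship ....
After op 2 (delete): buffer="ys" (len 2), cursors c1@0 c2@0, authorship ..
After op 3 (add_cursor(0)): buffer="ys" (len 2), cursors c1@0 c2@0 c3@0, authorship ..
After op 4 (insert('t')): buffer="tttys" (len 5), cursors c1@3 c2@3 c3@3, authorship 123..
After op 5 (add_cursor(5)): buffer="tttys" (len 5), cursors c1@3 c2@3 c3@3 c4@5, authorship 123..
After op 6 (insert('x')): buffer="tttxxxysx" (len 9), cursors c1@6 c2@6 c3@6 c4@9, authorship 123123..4
After op 7 (delete): buffer="tttys" (len 5), cursors c1@3 c2@3 c3@3 c4@5, authorship 123..
Authorship (.=original, N=cursor N): 1 2 3 . .
Index 1: author = 2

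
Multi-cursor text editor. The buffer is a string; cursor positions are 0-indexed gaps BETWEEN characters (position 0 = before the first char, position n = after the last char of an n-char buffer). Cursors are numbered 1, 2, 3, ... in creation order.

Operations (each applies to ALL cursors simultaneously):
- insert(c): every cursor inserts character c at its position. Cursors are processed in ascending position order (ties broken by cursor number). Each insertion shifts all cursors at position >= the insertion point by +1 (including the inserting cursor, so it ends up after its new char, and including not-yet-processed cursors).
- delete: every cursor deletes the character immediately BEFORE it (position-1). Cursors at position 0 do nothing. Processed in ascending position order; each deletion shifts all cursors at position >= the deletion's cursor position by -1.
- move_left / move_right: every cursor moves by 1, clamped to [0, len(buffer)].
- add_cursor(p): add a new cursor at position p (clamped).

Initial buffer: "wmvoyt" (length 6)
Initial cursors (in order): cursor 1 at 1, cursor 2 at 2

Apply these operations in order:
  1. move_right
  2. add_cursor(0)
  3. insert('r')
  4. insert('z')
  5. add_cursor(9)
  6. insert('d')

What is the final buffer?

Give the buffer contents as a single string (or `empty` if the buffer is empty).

Answer: rzdwmrzdvrzddoyt

Derivation:
After op 1 (move_right): buffer="wmvoyt" (len 6), cursors c1@2 c2@3, authorship ......
After op 2 (add_cursor(0)): buffer="wmvoyt" (len 6), cursors c3@0 c1@2 c2@3, authorship ......
After op 3 (insert('r')): buffer="rwmrvroyt" (len 9), cursors c3@1 c1@4 c2@6, authorship 3..1.2...
After op 4 (insert('z')): buffer="rzwmrzvrzoyt" (len 12), cursors c3@2 c1@6 c2@9, authorship 33..11.22...
After op 5 (add_cursor(9)): buffer="rzwmrzvrzoyt" (len 12), cursors c3@2 c1@6 c2@9 c4@9, authorship 33..11.22...
After op 6 (insert('d')): buffer="rzdwmrzdvrzddoyt" (len 16), cursors c3@3 c1@8 c2@13 c4@13, authorship 333..111.2224...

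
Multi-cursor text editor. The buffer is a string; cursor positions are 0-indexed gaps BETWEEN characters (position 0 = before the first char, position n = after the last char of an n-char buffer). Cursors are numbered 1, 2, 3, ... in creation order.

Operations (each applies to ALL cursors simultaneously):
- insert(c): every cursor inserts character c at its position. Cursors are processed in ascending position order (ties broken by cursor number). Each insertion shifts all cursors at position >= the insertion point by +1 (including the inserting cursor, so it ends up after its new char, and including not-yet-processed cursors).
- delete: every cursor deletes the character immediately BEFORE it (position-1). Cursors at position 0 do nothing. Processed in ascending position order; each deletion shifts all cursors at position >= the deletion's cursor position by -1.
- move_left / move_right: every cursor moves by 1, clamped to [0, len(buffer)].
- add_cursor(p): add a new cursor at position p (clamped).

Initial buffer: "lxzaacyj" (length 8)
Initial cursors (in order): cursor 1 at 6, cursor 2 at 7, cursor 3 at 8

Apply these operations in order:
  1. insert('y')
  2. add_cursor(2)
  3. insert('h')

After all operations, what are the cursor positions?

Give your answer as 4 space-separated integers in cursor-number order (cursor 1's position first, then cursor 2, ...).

After op 1 (insert('y')): buffer="lxzaacyyyjy" (len 11), cursors c1@7 c2@9 c3@11, authorship ......1.2.3
After op 2 (add_cursor(2)): buffer="lxzaacyyyjy" (len 11), cursors c4@2 c1@7 c2@9 c3@11, authorship ......1.2.3
After op 3 (insert('h')): buffer="lxhzaacyhyyhjyh" (len 15), cursors c4@3 c1@9 c2@12 c3@15, authorship ..4....11.22.33

Answer: 9 12 15 3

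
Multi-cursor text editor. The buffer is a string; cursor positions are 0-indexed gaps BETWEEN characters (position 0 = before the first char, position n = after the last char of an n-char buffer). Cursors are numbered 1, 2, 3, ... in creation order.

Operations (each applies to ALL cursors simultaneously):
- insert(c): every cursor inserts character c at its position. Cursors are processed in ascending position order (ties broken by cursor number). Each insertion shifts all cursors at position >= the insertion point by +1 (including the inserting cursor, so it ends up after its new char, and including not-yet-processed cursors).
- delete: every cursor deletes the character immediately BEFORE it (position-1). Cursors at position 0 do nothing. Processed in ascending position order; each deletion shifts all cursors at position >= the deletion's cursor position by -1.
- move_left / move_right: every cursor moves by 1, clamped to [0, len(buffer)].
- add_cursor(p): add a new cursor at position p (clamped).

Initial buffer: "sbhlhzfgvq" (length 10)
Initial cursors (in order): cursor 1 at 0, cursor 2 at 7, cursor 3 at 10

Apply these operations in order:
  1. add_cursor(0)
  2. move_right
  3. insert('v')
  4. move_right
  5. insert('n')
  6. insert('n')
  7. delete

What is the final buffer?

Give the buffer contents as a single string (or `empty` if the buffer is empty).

After op 1 (add_cursor(0)): buffer="sbhlhzfgvq" (len 10), cursors c1@0 c4@0 c2@7 c3@10, authorship ..........
After op 2 (move_right): buffer="sbhlhzfgvq" (len 10), cursors c1@1 c4@1 c2@8 c3@10, authorship ..........
After op 3 (insert('v')): buffer="svvbhlhzfgvvqv" (len 14), cursors c1@3 c4@3 c2@11 c3@14, authorship .14.......2..3
After op 4 (move_right): buffer="svvbhlhzfgvvqv" (len 14), cursors c1@4 c4@4 c2@12 c3@14, authorship .14.......2..3
After op 5 (insert('n')): buffer="svvbnnhlhzfgvvnqvn" (len 18), cursors c1@6 c4@6 c2@15 c3@18, authorship .14.14......2.2.33
After op 6 (insert('n')): buffer="svvbnnnnhlhzfgvvnnqvnn" (len 22), cursors c1@8 c4@8 c2@18 c3@22, authorship .14.1414......2.22.333
After op 7 (delete): buffer="svvbnnhlhzfgvvnqvn" (len 18), cursors c1@6 c4@6 c2@15 c3@18, authorship .14.14......2.2.33

Answer: svvbnnhlhzfgvvnqvn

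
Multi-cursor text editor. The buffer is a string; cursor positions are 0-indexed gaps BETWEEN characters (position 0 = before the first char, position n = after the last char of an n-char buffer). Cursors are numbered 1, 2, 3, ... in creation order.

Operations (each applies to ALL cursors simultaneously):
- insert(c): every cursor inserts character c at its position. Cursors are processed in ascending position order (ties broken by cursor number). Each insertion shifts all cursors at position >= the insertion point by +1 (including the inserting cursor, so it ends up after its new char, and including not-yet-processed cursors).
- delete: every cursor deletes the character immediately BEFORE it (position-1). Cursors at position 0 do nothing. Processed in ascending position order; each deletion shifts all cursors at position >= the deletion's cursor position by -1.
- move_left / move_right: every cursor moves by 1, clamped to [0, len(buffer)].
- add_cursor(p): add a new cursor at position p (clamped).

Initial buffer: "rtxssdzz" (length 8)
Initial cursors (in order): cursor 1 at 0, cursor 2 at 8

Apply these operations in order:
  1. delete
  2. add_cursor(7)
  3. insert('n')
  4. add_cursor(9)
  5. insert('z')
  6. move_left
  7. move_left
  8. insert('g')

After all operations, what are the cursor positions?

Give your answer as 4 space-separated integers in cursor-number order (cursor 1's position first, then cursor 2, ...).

After op 1 (delete): buffer="rtxssdz" (len 7), cursors c1@0 c2@7, authorship .......
After op 2 (add_cursor(7)): buffer="rtxssdz" (len 7), cursors c1@0 c2@7 c3@7, authorship .......
After op 3 (insert('n')): buffer="nrtxssdznn" (len 10), cursors c1@1 c2@10 c3@10, authorship 1.......23
After op 4 (add_cursor(9)): buffer="nrtxssdznn" (len 10), cursors c1@1 c4@9 c2@10 c3@10, authorship 1.......23
After op 5 (insert('z')): buffer="nzrtxssdznznzz" (len 14), cursors c1@2 c4@11 c2@14 c3@14, authorship 11.......24323
After op 6 (move_left): buffer="nzrtxssdznznzz" (len 14), cursors c1@1 c4@10 c2@13 c3@13, authorship 11.......24323
After op 7 (move_left): buffer="nzrtxssdznznzz" (len 14), cursors c1@0 c4@9 c2@12 c3@12, authorship 11.......24323
After op 8 (insert('g')): buffer="gnzrtxssdzgnznggzz" (len 18), cursors c1@1 c4@11 c2@16 c3@16, authorship 111.......42432323

Answer: 1 16 16 11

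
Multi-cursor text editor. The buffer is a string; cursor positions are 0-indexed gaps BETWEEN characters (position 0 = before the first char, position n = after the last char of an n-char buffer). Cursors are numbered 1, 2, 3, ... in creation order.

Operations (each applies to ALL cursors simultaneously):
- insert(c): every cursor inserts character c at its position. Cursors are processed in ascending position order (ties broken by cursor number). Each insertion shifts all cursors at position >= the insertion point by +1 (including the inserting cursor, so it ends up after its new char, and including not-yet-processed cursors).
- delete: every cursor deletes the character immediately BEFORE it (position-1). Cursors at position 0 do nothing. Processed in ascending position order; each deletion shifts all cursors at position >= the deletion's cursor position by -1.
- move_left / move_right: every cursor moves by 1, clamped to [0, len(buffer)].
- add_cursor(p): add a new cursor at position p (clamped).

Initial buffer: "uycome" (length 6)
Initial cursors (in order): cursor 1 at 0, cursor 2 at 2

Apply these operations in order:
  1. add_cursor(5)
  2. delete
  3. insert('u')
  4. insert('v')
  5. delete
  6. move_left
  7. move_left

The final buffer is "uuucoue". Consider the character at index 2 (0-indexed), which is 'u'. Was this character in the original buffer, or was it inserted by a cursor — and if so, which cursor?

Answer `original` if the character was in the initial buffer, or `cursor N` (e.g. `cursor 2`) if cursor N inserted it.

After op 1 (add_cursor(5)): buffer="uycome" (len 6), cursors c1@0 c2@2 c3@5, authorship ......
After op 2 (delete): buffer="ucoe" (len 4), cursors c1@0 c2@1 c3@3, authorship ....
After op 3 (insert('u')): buffer="uuucoue" (len 7), cursors c1@1 c2@3 c3@6, authorship 1.2..3.
After op 4 (insert('v')): buffer="uvuuvcouve" (len 10), cursors c1@2 c2@5 c3@9, authorship 11.22..33.
After op 5 (delete): buffer="uuucoue" (len 7), cursors c1@1 c2@3 c3@6, authorship 1.2..3.
After op 6 (move_left): buffer="uuucoue" (len 7), cursors c1@0 c2@2 c3@5, authorship 1.2..3.
After op 7 (move_left): buffer="uuucoue" (len 7), cursors c1@0 c2@1 c3@4, authorship 1.2..3.
Authorship (.=original, N=cursor N): 1 . 2 . . 3 .
Index 2: author = 2

Answer: cursor 2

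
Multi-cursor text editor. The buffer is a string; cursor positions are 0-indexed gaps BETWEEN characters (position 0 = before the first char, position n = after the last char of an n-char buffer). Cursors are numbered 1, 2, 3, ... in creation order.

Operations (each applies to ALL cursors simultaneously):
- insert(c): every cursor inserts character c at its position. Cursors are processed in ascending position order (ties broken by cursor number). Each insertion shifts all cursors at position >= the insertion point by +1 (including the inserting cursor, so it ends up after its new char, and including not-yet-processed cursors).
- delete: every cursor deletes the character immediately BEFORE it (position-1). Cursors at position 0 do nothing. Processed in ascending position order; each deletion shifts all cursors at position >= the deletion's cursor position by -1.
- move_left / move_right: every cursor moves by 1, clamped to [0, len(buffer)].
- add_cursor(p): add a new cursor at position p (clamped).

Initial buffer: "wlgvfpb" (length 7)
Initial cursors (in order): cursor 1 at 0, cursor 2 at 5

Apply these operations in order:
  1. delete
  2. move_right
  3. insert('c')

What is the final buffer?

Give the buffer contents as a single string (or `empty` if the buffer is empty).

After op 1 (delete): buffer="wlgvpb" (len 6), cursors c1@0 c2@4, authorship ......
After op 2 (move_right): buffer="wlgvpb" (len 6), cursors c1@1 c2@5, authorship ......
After op 3 (insert('c')): buffer="wclgvpcb" (len 8), cursors c1@2 c2@7, authorship .1....2.

Answer: wclgvpcb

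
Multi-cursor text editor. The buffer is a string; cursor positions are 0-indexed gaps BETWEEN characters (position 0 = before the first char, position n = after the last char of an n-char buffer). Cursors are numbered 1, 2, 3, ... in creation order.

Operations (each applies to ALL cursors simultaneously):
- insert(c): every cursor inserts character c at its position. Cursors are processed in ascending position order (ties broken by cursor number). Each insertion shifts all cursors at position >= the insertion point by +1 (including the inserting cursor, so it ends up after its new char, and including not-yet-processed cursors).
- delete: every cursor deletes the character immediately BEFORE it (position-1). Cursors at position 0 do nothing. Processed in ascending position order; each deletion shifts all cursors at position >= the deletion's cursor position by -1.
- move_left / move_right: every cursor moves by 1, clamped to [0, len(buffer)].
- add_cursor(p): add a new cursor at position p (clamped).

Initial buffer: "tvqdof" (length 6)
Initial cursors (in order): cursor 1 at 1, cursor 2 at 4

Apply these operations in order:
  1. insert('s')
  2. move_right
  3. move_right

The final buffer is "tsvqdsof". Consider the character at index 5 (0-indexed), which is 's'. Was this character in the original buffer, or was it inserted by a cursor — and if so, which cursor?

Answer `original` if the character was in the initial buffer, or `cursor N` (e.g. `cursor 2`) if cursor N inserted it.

Answer: cursor 2

Derivation:
After op 1 (insert('s')): buffer="tsvqdsof" (len 8), cursors c1@2 c2@6, authorship .1...2..
After op 2 (move_right): buffer="tsvqdsof" (len 8), cursors c1@3 c2@7, authorship .1...2..
After op 3 (move_right): buffer="tsvqdsof" (len 8), cursors c1@4 c2@8, authorship .1...2..
Authorship (.=original, N=cursor N): . 1 . . . 2 . .
Index 5: author = 2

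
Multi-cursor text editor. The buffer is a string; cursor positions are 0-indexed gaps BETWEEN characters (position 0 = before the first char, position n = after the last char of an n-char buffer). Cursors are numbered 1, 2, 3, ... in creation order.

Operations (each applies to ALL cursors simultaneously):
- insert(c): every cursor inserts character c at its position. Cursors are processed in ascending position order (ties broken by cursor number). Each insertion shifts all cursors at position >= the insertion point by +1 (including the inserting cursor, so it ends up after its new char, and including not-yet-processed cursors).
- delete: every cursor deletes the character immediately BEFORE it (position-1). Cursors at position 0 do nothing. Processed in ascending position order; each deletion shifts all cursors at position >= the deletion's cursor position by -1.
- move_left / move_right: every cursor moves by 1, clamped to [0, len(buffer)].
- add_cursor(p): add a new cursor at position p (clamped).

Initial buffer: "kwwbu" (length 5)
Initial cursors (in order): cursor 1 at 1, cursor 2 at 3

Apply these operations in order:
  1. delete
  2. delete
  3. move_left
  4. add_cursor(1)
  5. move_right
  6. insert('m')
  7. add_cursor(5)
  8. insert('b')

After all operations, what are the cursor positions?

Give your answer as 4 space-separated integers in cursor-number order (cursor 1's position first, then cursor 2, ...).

After op 1 (delete): buffer="wbu" (len 3), cursors c1@0 c2@1, authorship ...
After op 2 (delete): buffer="bu" (len 2), cursors c1@0 c2@0, authorship ..
After op 3 (move_left): buffer="bu" (len 2), cursors c1@0 c2@0, authorship ..
After op 4 (add_cursor(1)): buffer="bu" (len 2), cursors c1@0 c2@0 c3@1, authorship ..
After op 5 (move_right): buffer="bu" (len 2), cursors c1@1 c2@1 c3@2, authorship ..
After op 6 (insert('m')): buffer="bmmum" (len 5), cursors c1@3 c2@3 c3@5, authorship .12.3
After op 7 (add_cursor(5)): buffer="bmmum" (len 5), cursors c1@3 c2@3 c3@5 c4@5, authorship .12.3
After op 8 (insert('b')): buffer="bmmbbumbb" (len 9), cursors c1@5 c2@5 c3@9 c4@9, authorship .1212.334

Answer: 5 5 9 9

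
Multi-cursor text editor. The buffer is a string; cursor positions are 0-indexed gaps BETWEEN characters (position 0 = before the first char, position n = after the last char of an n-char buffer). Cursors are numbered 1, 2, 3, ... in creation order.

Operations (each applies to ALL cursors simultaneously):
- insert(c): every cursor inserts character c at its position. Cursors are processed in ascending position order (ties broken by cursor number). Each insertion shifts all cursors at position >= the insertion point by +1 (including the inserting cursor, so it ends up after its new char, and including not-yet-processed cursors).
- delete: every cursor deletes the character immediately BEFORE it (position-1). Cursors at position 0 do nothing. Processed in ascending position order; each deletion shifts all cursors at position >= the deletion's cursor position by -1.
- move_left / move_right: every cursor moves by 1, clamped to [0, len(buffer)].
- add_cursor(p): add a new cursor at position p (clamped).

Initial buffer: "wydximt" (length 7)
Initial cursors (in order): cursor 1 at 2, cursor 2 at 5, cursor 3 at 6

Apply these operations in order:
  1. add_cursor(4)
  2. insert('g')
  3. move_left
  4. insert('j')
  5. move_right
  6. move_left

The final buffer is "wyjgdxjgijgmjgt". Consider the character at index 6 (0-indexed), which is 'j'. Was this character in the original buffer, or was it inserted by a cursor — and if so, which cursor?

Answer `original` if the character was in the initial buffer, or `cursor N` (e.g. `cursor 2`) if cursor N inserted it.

After op 1 (add_cursor(4)): buffer="wydximt" (len 7), cursors c1@2 c4@4 c2@5 c3@6, authorship .......
After op 2 (insert('g')): buffer="wygdxgigmgt" (len 11), cursors c1@3 c4@6 c2@8 c3@10, authorship ..1..4.2.3.
After op 3 (move_left): buffer="wygdxgigmgt" (len 11), cursors c1@2 c4@5 c2@7 c3@9, authorship ..1..4.2.3.
After op 4 (insert('j')): buffer="wyjgdxjgijgmjgt" (len 15), cursors c1@3 c4@7 c2@10 c3@13, authorship ..11..44.22.33.
After op 5 (move_right): buffer="wyjgdxjgijgmjgt" (len 15), cursors c1@4 c4@8 c2@11 c3@14, authorship ..11..44.22.33.
After op 6 (move_left): buffer="wyjgdxjgijgmjgt" (len 15), cursors c1@3 c4@7 c2@10 c3@13, authorship ..11..44.22.33.
Authorship (.=original, N=cursor N): . . 1 1 . . 4 4 . 2 2 . 3 3 .
Index 6: author = 4

Answer: cursor 4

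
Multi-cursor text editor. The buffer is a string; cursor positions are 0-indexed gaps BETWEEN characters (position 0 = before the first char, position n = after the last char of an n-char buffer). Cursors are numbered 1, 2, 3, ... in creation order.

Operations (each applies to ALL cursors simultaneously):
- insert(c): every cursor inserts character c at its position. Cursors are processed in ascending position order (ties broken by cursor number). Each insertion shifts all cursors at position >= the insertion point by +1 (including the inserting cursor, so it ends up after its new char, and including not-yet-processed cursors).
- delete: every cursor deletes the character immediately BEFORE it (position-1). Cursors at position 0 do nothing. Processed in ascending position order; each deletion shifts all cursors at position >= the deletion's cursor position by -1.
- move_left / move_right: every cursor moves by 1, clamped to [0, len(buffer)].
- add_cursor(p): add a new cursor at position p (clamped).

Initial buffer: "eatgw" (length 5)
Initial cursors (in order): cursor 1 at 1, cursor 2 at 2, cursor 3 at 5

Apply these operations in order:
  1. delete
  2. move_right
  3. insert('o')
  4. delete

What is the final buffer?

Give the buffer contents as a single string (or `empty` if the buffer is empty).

After op 1 (delete): buffer="tg" (len 2), cursors c1@0 c2@0 c3@2, authorship ..
After op 2 (move_right): buffer="tg" (len 2), cursors c1@1 c2@1 c3@2, authorship ..
After op 3 (insert('o')): buffer="toogo" (len 5), cursors c1@3 c2@3 c3@5, authorship .12.3
After op 4 (delete): buffer="tg" (len 2), cursors c1@1 c2@1 c3@2, authorship ..

Answer: tg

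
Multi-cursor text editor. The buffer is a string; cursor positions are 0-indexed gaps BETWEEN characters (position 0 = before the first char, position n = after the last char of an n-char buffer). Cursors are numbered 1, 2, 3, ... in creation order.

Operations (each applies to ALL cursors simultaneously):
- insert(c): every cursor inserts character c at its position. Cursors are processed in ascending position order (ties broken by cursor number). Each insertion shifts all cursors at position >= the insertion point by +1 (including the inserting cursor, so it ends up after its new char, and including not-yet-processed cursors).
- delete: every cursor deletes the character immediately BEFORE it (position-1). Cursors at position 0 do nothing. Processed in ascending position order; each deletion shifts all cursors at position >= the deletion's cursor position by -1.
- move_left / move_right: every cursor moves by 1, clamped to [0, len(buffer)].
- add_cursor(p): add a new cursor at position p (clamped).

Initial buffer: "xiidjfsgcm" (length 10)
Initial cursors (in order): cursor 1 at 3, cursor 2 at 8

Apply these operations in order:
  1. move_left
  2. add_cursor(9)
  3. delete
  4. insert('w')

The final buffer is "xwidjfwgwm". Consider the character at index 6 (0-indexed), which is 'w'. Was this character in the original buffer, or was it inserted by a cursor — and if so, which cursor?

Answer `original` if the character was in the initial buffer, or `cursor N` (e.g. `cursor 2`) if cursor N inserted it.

Answer: cursor 2

Derivation:
After op 1 (move_left): buffer="xiidjfsgcm" (len 10), cursors c1@2 c2@7, authorship ..........
After op 2 (add_cursor(9)): buffer="xiidjfsgcm" (len 10), cursors c1@2 c2@7 c3@9, authorship ..........
After op 3 (delete): buffer="xidjfgm" (len 7), cursors c1@1 c2@5 c3@6, authorship .......
After op 4 (insert('w')): buffer="xwidjfwgwm" (len 10), cursors c1@2 c2@7 c3@9, authorship .1....2.3.
Authorship (.=original, N=cursor N): . 1 . . . . 2 . 3 .
Index 6: author = 2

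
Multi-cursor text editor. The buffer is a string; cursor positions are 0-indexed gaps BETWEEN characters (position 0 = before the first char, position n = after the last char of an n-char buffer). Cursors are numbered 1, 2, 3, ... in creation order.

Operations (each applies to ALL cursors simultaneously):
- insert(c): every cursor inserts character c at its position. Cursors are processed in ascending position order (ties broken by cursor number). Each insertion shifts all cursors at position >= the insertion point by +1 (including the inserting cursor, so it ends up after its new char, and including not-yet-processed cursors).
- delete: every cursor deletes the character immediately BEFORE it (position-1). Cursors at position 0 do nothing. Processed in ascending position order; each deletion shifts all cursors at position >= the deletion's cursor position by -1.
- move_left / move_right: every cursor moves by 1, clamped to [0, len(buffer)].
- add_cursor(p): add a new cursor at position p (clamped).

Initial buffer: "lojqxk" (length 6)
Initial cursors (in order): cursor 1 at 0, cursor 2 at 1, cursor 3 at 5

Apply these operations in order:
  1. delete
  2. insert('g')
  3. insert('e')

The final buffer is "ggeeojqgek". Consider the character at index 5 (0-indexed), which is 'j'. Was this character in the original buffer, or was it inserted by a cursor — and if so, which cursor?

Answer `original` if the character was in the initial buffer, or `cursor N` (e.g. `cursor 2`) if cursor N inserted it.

After op 1 (delete): buffer="ojqk" (len 4), cursors c1@0 c2@0 c3@3, authorship ....
After op 2 (insert('g')): buffer="ggojqgk" (len 7), cursors c1@2 c2@2 c3@6, authorship 12...3.
After op 3 (insert('e')): buffer="ggeeojqgek" (len 10), cursors c1@4 c2@4 c3@9, authorship 1212...33.
Authorship (.=original, N=cursor N): 1 2 1 2 . . . 3 3 .
Index 5: author = original

Answer: original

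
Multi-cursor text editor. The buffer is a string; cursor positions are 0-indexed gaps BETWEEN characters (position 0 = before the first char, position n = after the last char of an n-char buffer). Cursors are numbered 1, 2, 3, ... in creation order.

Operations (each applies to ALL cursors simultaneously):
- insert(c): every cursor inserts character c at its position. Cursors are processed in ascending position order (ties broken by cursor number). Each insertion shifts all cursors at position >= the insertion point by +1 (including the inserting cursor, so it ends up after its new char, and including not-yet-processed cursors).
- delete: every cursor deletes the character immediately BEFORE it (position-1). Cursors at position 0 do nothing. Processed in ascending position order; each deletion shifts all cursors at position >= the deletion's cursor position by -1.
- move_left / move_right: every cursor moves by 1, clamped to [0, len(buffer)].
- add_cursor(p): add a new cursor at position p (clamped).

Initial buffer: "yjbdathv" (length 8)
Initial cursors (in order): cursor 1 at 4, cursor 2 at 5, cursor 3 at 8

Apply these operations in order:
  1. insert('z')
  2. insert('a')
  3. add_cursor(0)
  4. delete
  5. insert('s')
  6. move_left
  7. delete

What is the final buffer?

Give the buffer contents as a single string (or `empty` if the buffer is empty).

Answer: syjbdsasthvs

Derivation:
After op 1 (insert('z')): buffer="yjbdzazthvz" (len 11), cursors c1@5 c2@7 c3@11, authorship ....1.2...3
After op 2 (insert('a')): buffer="yjbdzaazathvza" (len 14), cursors c1@6 c2@9 c3@14, authorship ....11.22...33
After op 3 (add_cursor(0)): buffer="yjbdzaazathvza" (len 14), cursors c4@0 c1@6 c2@9 c3@14, authorship ....11.22...33
After op 4 (delete): buffer="yjbdzazthvz" (len 11), cursors c4@0 c1@5 c2@7 c3@11, authorship ....1.2...3
After op 5 (insert('s')): buffer="syjbdzsazsthvzs" (len 15), cursors c4@1 c1@7 c2@10 c3@15, authorship 4....11.22...33
After op 6 (move_left): buffer="syjbdzsazsthvzs" (len 15), cursors c4@0 c1@6 c2@9 c3@14, authorship 4....11.22...33
After op 7 (delete): buffer="syjbdsasthvs" (len 12), cursors c4@0 c1@5 c2@7 c3@11, authorship 4....1.2...3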